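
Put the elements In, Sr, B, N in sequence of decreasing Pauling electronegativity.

N > B > In > Sr

B is in period 2, group 13; N is in period 2, group 15; Sr is in period 5, group 2; In is in period 5, group 13.
Electronegativity increases across a period and decreases down a group, tracking effective nuclear charge and atomic size.
These span different periods and groups, so the two trends combine.
In > Sr: both are in period 5; the period trend gives In the larger value.
B > In: B sits above In in group 13, so the down-group effect alone puts B higher.
N > B: N lies to the right of B in period 2, so the across-period effect alone puts N higher.
Tabulated electronegativity (Pauling): B 2.04, N 3.04, Sr 0.95, In 1.78.
So from highest to lowest: N > B > In > Sr.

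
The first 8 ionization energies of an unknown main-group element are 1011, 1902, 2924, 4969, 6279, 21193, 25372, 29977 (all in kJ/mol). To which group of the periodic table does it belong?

Look for the largest jump between consecutive ionization energies: IE6/IE5 ≈ 3.4, far larger than any earlier ratio.
That jump marks the point where a core electron is being removed. So the atom has 5 valence electrons.
A main-group element with 5 valence electrons is in group 15.

Group 15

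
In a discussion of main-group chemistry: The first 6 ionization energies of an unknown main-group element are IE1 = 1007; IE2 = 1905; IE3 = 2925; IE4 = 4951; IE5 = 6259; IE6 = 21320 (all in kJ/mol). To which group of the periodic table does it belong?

Group 15

Look for the largest jump between consecutive ionization energies: IE6/IE5 ≈ 3.4, far larger than any earlier ratio.
That jump marks the point where a core electron is being removed. So the atom has 5 valence electrons.
A main-group element with 5 valence electrons is in group 15.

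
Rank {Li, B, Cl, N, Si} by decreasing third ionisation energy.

Li, N, Cl, B, Si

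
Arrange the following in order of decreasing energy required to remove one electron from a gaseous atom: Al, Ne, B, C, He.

He is in period 1, group 18; B is in period 2, group 13; C is in period 2, group 14; Ne is in period 2, group 18; Al is in period 3, group 13.
First ionization energy rises across a period (greater Z_eff holds electrons more tightly) and falls down a group (valence electrons are farther from the nucleus).
These span different periods and groups, so the two trends combine.
B > Al: B sits above Al in group 13, so the down-group effect alone puts B higher.
C > B: both are in period 2; the period trend gives C the larger value.
Ne > C: Ne lies to the right of C in period 2, so the across-period effect alone puts Ne higher.
He > Ne: He sits above Ne in group 18, so the down-group effect alone puts He higher.
Tabulated first ionization energy (kJ/mol): He 2372, B 801, C 1086, Ne 2081, Al 578.
So from highest to lowest: He > Ne > C > B > Al.

He > Ne > C > B > Al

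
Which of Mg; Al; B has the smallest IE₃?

The third ionization energy removes an electron from the +2 ion. For each element: Mg²⁺ is the bare [Ne] core; Al²⁺ still has 1 valence electron; B²⁺ still has 1 valence electron.
Breaking into a closed-shell core is much more expensive than removing a leftover valence electron — Mg has the largest IE_3 here.
Valence configurations: Al²⁺ [Ne]3s¹, B²⁺ [He]2s¹.
Approximate IE_3 values (kJ/mol): Mg 7733, Al 2745, B 3660.
Hence IE_3: Al < B < Mg.

Al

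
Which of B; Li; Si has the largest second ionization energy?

Consider each +1 ion: B⁺ still has 2 valence electrons; Li⁺ is the bare [He] core; Si⁺ still has 3 valence electrons.
Pulling an electron out of a noble-gas core costs far more than removing a remaining valence electron, so Li sits at the high end of IE_2.
Valence configurations: B⁺ [He]2s², Si⁺ [Ne]3s²3p¹.
Tabulated IE_2 (kJ/mol): B 2427, Li 7298, Si 1577.
Putting it together, IE_2: Si < B < Li.

Li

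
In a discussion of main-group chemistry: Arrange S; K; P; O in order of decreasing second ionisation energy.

Consider each +1 ion: S⁺ still has 5 valence electrons; K⁺ is the bare [Ar] core; P⁺ still has 4 valence electrons; O⁺ still has 5 valence electrons.
Usually core removal costs more than valence removal, but here the competition is close: a tightly held n=2 valence electron can cost more to remove than an n=3 core electron, so the actual values have to decide it.
Valence configurations: S⁺ [Ne]3s²3p³, P⁺ [Ne]3s²3p², O⁺ [He]2s²2p³.
Approximate IE_2 values (kJ/mol): S 2252, K 3052, P 1907, O 3388.
So the second ionization energies run P < S < K < O.

O, K, S, P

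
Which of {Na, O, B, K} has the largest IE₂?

The second ionization energy removes an electron from the +1 ion. For each element: Na⁺ is the bare [Ne] core; O⁺ still has 5 valence electrons; B⁺ still has 2 valence electrons; K⁺ is the bare [Ar] core.
Usually core removal costs more than valence removal, but here the competition is close: a tightly held n=2 valence electron can cost more to remove than an n=3 core electron, so the actual values have to decide it.
Valence configurations: O⁺ [He]2s²2p³, B⁺ [He]2s².
Approximate IE_2 values (kJ/mol): Na 4562, O 3388, B 2427, K 3052.
Putting it together, IE_2: B < K < O < Na.

Na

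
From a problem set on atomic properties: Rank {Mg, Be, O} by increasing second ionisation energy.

After 1 electron has been removed, what remains? Mg⁺ still has 1 valence electron; Be⁺ still has 1 valence electron; O⁺ still has 5 valence electrons.
All are still removing valence electrons, so compare the +1 ions as you would atoms: IE_2 generally rises across a period (higher Z_eff) and falls down a group (larger shell), subject to the usual subshell exceptions.
Valence configurations: Mg⁺ [Ne]3s¹, Be⁺ [He]2s¹, O⁺ [He]2s²2p³.
Tabulated IE_2 (kJ/mol): Mg 1451, Be 1757, O 3388.
Hence IE_2: Mg < Be < O.

Mg < Be < O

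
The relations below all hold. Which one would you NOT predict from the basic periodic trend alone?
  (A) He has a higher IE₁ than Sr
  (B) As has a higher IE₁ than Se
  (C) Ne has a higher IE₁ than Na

The general trend: IE₁ increases across a period and decreases down a group.
(A) He (period 1, group 18) vs Sr (period 5, group 2): the stated order agrees with the simple trend.
(B) As (period 4, group 15) vs Se (period 4, group 16): the stated order contradicts the simple trend.
(C) Ne (period 2, group 18) vs Na (period 3, group 1): the stated order agrees with the simple trend.
The exception is (B): Se (4p⁴) ionizes more easily than half-filled As (4p³).

(B)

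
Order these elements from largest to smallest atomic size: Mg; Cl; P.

Mg is in period 3, group 2; P is in period 3, group 15; Cl is in period 3, group 17.
Atomic radius shrinks across a period as nuclear charge pulls the same shell inward, and grows down a group as new shells are added.
All lie in period 3, so atomic radius increases right to left.
So from largest to smallest: Mg > P > Cl.

Mg > P > Cl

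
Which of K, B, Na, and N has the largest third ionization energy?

Na

Consider each +2 ion: K²⁺ is already 1 electron into the core; B²⁺ still has 1 valence electron; Na²⁺ is already 1 electron into the core; N²⁺ still has 3 valence electrons.
Usually core removal costs more than valence removal, but here the competition is close: a tightly held n=2 valence electron can cost more to remove than an n=3 core electron, so the actual values have to decide it.
Valence configurations: B²⁺ [He]2s¹, N²⁺ [He]2s²2p¹.
Approximate IE_3 values (kJ/mol): K 4420, B 3660, Na 6910, N 4578.
Hence IE_3: B < K < N < Na.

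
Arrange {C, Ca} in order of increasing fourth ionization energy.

C < Ca

The fourth ionization energy removes an electron from the +3 ion. For each element: C³⁺ still has 1 valence electron; Ca³⁺ is already 1 electron into the core.
Breaking into a closed-shell core is much more expensive than removing a leftover valence electron — Ca has the largest IE_4 here.
Approximate IE_4 values (kJ/mol): C 6223, Ca 6491.
Putting it together, IE_4: C < Ca.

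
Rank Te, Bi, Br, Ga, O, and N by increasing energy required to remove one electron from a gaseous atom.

Ga < Bi < Te < Br < O < N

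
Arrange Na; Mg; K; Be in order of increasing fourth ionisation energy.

After 3 electrons have been removed, what remains? Na³⁺ is already 2 electrons into the core; Mg³⁺ is already 1 electron into the core; K³⁺ is already 2 electrons into the core; Be³⁺ is already 1 electron into the core.
All of these are removing an electron from a noble-gas core or deeper; the smaller core (lower principal quantum number) is held far more tightly, and within a period the higher nuclear charge binds the same core more tightly.
Tabulated IE_4 (kJ/mol): Na 9543, Mg 10543, K 5877, Be 21007.
Hence IE_4: K < Na < Mg < Be.

K, Na, Mg, Be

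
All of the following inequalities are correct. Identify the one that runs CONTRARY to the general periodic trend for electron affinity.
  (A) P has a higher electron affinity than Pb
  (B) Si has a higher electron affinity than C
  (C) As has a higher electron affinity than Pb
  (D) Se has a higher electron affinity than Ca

(B)

The general trend: electron affinity increases across a period and decreases down a group.
(A) P (period 3, group 15) vs Pb (period 6, group 14): the stated order agrees with the simple trend.
(B) Si (period 3, group 14) vs C (period 2, group 14): the stated order contradicts the simple trend.
(C) As (period 4, group 15) vs Pb (period 6, group 14): the stated order agrees with the simple trend.
(D) Se (period 4, group 16) vs Ca (period 4, group 2): the stated order agrees with the simple trend.
The exception is (B): Si's larger, more diffuse 3p orbitals accept an added electron slightly more readily than C's compact 2p.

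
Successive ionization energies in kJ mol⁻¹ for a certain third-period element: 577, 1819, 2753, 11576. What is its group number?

Group 13

Look for the largest jump between consecutive ionization energies: IE4/IE3 ≈ 4.2, far larger than any earlier ratio.
That jump marks the point where a core electron is being removed. So the atom has 3 valence electrons.
A main-group element with 3 valence electrons is in group 13.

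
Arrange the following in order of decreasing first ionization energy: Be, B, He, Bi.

IE₁ increases left→right with effective nuclear charge and decreases top→bottom as the valence shell moves farther out.
Here both period and group differ, so the two effects have to be weighed against each other.
B > Bi: period and group pull opposite ways; the down-group shift dominates (801 vs 703 kJ/mol).
Be > B: this pair runs against the simple trend — see the exception note.
He > Be: relative to Be, both the across-period and down-group shifts push He's first ionization energy up.
Note the exception: Be has a higher first ionization energy than B, contrary to the simple trend — removing B's lone 2p electron is easier than breaking Be's filled 2s².
For reference (kJ/mol): He 2372, Be 900, B 801, Bi 703.
So from highest to lowest: He > Be > B > Bi.

He, Be, B, Bi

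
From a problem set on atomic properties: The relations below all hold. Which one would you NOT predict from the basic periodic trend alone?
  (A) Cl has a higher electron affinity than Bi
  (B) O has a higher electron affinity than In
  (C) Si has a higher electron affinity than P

(C)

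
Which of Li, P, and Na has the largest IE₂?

After 1 electron has been removed, what remains? Li⁺ is the bare [He] core; P⁺ still has 4 valence electrons; Na⁺ is the bare [Ne] core.
Core electrons are held far more tightly than valence electrons, so Na and Li top the IE_2 order.
Approximate IE_2 values (kJ/mol): Li 7298, P 1907, Na 4562.
Overall IE_2 order: P < Na < Li.

Li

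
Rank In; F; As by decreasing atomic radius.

F is in period 2, group 17; As is in period 4, group 15; In is in period 5, group 13.
Radius decreases left→right (rising Z_eff, same n) and increases top→bottom (higher n).
Neither a single period nor a single group — weigh both effects.
As > F: relative to F, both the across-period and down-group shifts push As's atomic radius up.
In > As: relative to As, both the across-period and down-group shifts push In's atomic radius up.
Tabulated atomic radius (pm): F 64, As 121, In 142.
So from largest to smallest: In > As > F.

In > As > F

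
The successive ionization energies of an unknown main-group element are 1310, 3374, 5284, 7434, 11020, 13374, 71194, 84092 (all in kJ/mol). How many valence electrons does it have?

6

Look for the largest jump between consecutive ionization energies: IE7/IE6 ≈ 5.3, far larger than any earlier ratio.
That jump marks the point where a core electron is being removed. So the atom has 6 valence electrons.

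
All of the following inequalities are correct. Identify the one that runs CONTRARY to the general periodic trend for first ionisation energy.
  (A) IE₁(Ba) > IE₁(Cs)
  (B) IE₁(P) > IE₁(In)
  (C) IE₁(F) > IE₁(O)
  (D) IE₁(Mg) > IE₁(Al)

(D)

The general trend: first ionisation energy increases across a period and decreases down a group.
(A) Ba (period 6, group 2) vs Cs (period 6, group 1): the stated order agrees with the simple trend.
(B) P (period 3, group 15) vs In (period 5, group 13): the stated order agrees with the simple trend.
(C) F (period 2, group 17) vs O (period 2, group 16): the stated order agrees with the simple trend.
(D) Mg (period 3, group 2) vs Al (period 3, group 13): the stated order contradicts the simple trend.
The exception is (D): Al's single 3p electron is easier to remove than one from Mg's filled 3s².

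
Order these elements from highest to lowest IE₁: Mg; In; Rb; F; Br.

Across a period the outer electron is held more tightly (higher IE₁); down a group it sits in a higher shell, more shielded, and comes off more easily.
These span different periods and groups, so the two trends combine.
In > Rb: In lies to the right of Rb in period 5, so the across-period effect alone puts In higher.
Mg > In: period and group pull opposite ways; the down-group shift dominates (738 vs 558 kJ/mol).
Br > Mg: the two effects oppose for this pair; the across-period effect wins (1140 vs 738 kJ/mol).
F > Br: they share group 17; the group trend gives F the larger value.
For reference (kJ/mol): F 1681, Mg 738, Br 1140, Rb 403, In 558.
So from highest to lowest: F > Br > Mg > In > Rb.

F, Br, Mg, In, Rb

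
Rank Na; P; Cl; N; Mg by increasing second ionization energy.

Mg, P, Cl, N, Na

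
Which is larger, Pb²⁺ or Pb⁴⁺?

Both ions have Z = 82 protons, but Pb⁴⁺ has lost more electrons, so its remaining electrons feel a larger effective nuclear charge per electron and are pulled in more tightly.
Higher positive charge → smaller ion, so Pb²⁺ > Pb⁴⁺.

Pb²⁺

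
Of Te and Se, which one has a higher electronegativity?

Se

Se is in period 4, group 16; Te is in period 5, group 16.
Smaller atoms with higher effective nuclear charge are more electronegative.
All are in group 16, so electronegativity increases up the group.
So Se has the higher electronegativity (Se > Te).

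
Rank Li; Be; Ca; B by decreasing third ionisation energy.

Be, Li, Ca, B

IE_3 is the cost of taking one more electron from the +2 cation: Li²⁺ is already 1 electron into the core; Be²⁺ is the bare [He] core; Ca²⁺ is the bare [Ar] core; B²⁺ still has 1 valence electron.
Pulling an electron out of a noble-gas core costs far more than removing a remaining valence electron, so Ca, Li and Be sit at the high end of IE_3.
Tabulated IE_3 (kJ/mol): Li 11815, Be 14849, Ca 4912, B 3660.
Putting it together, IE_3: B < Ca < Li < Be.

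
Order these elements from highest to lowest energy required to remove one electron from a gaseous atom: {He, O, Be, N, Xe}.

He, N, O, Xe, Be

He is in period 1, group 18; Be is in period 2, group 2; N is in period 2, group 15; O is in period 2, group 16; Xe is in period 5, group 18.
Across a period the outer electron is held more tightly (higher IE₁); down a group it sits in a higher shell, more shielded, and comes off more easily.
Neither a single period nor a single group — weigh both effects.
Xe > Be: the two effects oppose for this pair; the across-period effect wins (1170 vs 900 kJ/mol).
O > Xe: period and group pull opposite ways; the down-group shift dominates (1314 vs 1170 kJ/mol).
N > O: this pair runs against the simple trend — see the exception note.
He > N: both effects reinforce here, so He is clearly the higher of the two.
Note the exception: N has a higher first ionization energy than O, contrary to the simple trend — pairing an electron in O's 2p⁴ costs repulsion energy, so O ionizes more easily than half-filled N (2p³).
Approximate values (kJ/mol): He 2372, Be 900, N 1402, O 1314, Xe 1170.
So from highest to lowest: He > N > O > Xe > Be.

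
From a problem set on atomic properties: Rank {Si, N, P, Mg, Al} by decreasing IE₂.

IE_2 is the cost of taking one more electron from the +1 cation: Si⁺ still has 3 valence electrons; N⁺ still has 4 valence electrons; P⁺ still has 4 valence electrons; Mg⁺ still has 1 valence electron; Al⁺ still has 2 valence electrons.
All are still removing valence electrons, so compare the +1 ions as you would atoms: IE_2 generally rises across a period (higher Z_eff) and falls down a group (larger shell), subject to the usual subshell exceptions.
Valence configurations: Si⁺ [Ne]3s²3p¹, N⁺ [He]2s²2p², P⁺ [Ne]3s²3p², Mg⁺ [Ne]3s¹, Al⁺ [Ne]3s².
Si⁺ loses a lone 3p electron whereas Al⁺ must break into a filled 3s² pair, so IE_2(Al) > IE_2(Si) even though Si has the higher nuclear charge.
Tabulated IE_2 (kJ/mol): Si 1577, N 2856, P 1907, Mg 1451, Al 1817.
Overall IE_2 order: Mg < Si < Al < P < N.

N > P > Al > Si > Mg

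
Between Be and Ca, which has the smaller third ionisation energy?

After 2 electrons have been removed, what remains? Be²⁺ is the bare [He] core; Ca²⁺ is the bare [Ar] core.
All of these are removing an electron from a noble-gas core or deeper; the smaller core (lower principal quantum number) is held far more tightly, and within a period the higher nuclear charge binds the same core more tightly.
The numbers (kJ/mol): Be 14849, Ca 4912.
Putting it together, IE_3: Ca < Be.

Ca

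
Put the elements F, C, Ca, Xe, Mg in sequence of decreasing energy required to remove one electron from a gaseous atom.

F > Xe > C > Mg > Ca

C is in period 2, group 14; F is in period 2, group 17; Mg is in period 3, group 2; Ca is in period 4, group 2; Xe is in period 5, group 18.
Across a period the outer electron is held more tightly (higher IE₁); down a group it sits in a higher shell, more shielded, and comes off more easily.
These span different periods and groups, so the two trends combine.
Mg > Ca: Mg sits above Ca in group 2, so the down-group effect alone puts Mg higher.
C > Mg: relative to Mg, both the across-period and down-group shifts push C's first ionization energy up.
Xe > C: period and group pull opposite ways; the across-period shift dominates (1170 vs 1086 kJ/mol).
F > Xe: the two effects oppose for this pair; the down-group effect wins (1681 vs 1170 kJ/mol).
Approximate values (kJ/mol): C 1086, F 1681, Mg 738, Ca 590, Xe 1170.
So from highest to lowest: F > Xe > C > Mg > Ca.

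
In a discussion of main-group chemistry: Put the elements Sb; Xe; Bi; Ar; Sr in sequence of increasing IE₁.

IE₁ increases left→right with effective nuclear charge and decreases top→bottom as the valence shell moves farther out.
Neither a single period nor a single group — weigh both effects.
Bi > Sr: period and group pull opposite ways; the across-period shift dominates (703 vs 550 kJ/mol).
Sb > Bi: Sb sits above Bi in group 15, so the down-group effect alone puts Sb higher.
Xe > Sb: Xe lies to the right of Sb in period 5, so the across-period effect alone puts Xe higher.
Ar > Xe: Ar sits above Xe in group 18, so the down-group effect alone puts Ar higher.
For reference (kJ/mol): Ar 1521, Sr 550, Sb 831, Xe 1170, Bi 703.
So from lowest to highest: Sr < Bi < Sb < Xe < Ar.

Sr, Bi, Sb, Xe, Ar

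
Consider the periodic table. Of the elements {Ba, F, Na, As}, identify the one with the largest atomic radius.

Ba

F is in period 2, group 17; Na is in period 3, group 1; As is in period 4, group 15; Ba is in period 6, group 2.
Atomic radius shrinks across a period as nuclear charge pulls the same shell inward, and grows down a group as new shells are added.
Here both period and group differ, so the two effects have to be weighed against each other.
As > F: both effects reinforce here, so As is clearly the larger of the two.
Na > As: the two effects oppose for this pair; the across-period effect wins (155 vs 121 pm).
Ba > Na: period and group pull opposite ways; the down-group shift dominates (196 vs 155 pm).
Tabulated atomic radius (pm): F 64, Na 155, As 121, Ba 196.
The largest atomic radius among these belongs to Ba.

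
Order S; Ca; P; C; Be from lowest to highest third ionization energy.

P < S < C < Ca < Be

After 2 electrons have been removed, what remains? S²⁺ still has 4 valence electrons; Ca²⁺ is the bare [Ar] core; P²⁺ still has 3 valence electrons; C²⁺ still has 2 valence electrons; Be²⁺ is the bare [He] core.
Core electrons are held far more tightly than valence electrons, so Ca and Be top the IE_3 order.
Valence configurations: S²⁺ [Ne]3s²3p², P²⁺ [Ne]3s²3p¹, C²⁺ [He]2s².
Tabulated IE_3 (kJ/mol): S 3357, Ca 4912, P 2914, C 4620, Be 14849.
Overall IE_3 order: P < S < C < Ca < Be.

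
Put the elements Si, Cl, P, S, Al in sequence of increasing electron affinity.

Adding an electron releases more energy for atoms nearer the top right (short of the noble gases).
All lie in period 3; the across-period trend (electron affinity increases left to right) applies, with the exception below.
Note the exception: Si has a higher electron affinity than P, contrary to the simple trend — adding an electron to P's half-filled 3p³ is unfavourable, so Si (3p²) has the more exothermic EA.
Approximate values (kJ/mol): Al 42, Si 134, P 72, S 200, Cl 349.
So from lowest to highest: Al < P < Si < S < Cl.

Al < P < Si < S < Cl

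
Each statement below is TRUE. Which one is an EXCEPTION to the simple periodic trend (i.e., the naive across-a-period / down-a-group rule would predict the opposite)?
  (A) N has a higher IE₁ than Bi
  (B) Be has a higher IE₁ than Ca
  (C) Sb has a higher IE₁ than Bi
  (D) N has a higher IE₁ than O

(D)

The general trend: IE₁ increases across a period and decreases down a group.
(A) N (period 2, group 15) vs Bi (period 6, group 15): the stated order agrees with the simple trend.
(B) Be (period 2, group 2) vs Ca (period 4, group 2): the stated order agrees with the simple trend.
(C) Sb (period 5, group 15) vs Bi (period 6, group 15): the stated order agrees with the simple trend.
(D) N (period 2, group 15) vs O (period 2, group 16): the stated order contradicts the simple trend.
The exception is (D): pairing an electron in O's 2p⁴ costs repulsion energy, so O ionizes more easily than half-filled N (2p³).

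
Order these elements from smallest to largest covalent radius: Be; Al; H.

H < Be < Al

Moving right in a period, electrons are added to the same shell under a stronger nuclear pull, so atoms get smaller; moving down, a new shell is opened and atoms get larger.
A diagonal step moves right (one effect) and down (the opposite effect) at once.
Be > H: the two effects oppose for this pair; the down-group effect wins (102 vs 32 pm).
Al > Be: period and group pull opposite ways; the down-group shift dominates (126 vs 102 pm).
Approximate values (pm): H 32, Be 102, Al 126.
So from smallest to largest: H < Be < Al.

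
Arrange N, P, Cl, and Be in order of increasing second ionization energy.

After 1 electron has been removed, what remains? N⁺ still has 4 valence electrons; P⁺ still has 4 valence electrons; Cl⁺ still has 6 valence electrons; Be⁺ still has 1 valence electron.
All are still removing valence electrons, so compare the +1 ions as you would atoms: IE_2 generally rises across a period (higher Z_eff) and falls down a group (larger shell), subject to the usual subshell exceptions.
Valence configurations: N⁺ [He]2s²2p², P⁺ [Ne]3s²3p², Cl⁺ [Ne]3s²3p⁴, Be⁺ [He]2s¹.
Approximate IE_2 values (kJ/mol): N 2856, P 1907, Cl 2298, Be 1757.
So the second ionization energies run Be < P < Cl < N.

Be < P < Cl < N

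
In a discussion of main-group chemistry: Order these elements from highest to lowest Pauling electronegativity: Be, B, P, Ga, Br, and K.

Br, P, B, Ga, Be, K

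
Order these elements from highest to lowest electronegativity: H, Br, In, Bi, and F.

H is in period 1, group 1; F is in period 2, group 17; Br is in period 4, group 17; In is in period 5, group 13; Bi is in period 6, group 15.
Electronegativity increases across a period and decreases down a group, tracking effective nuclear charge and atomic size.
Neither a single period nor a single group — weigh both effects.
Bi > In: the two effects oppose for this pair; the across-period effect wins (2.02 vs 1.78).
H > Bi: period and group pull opposite ways; the down-group shift dominates (2.20 vs 2.02).
Br > H: the two effects oppose for this pair; the across-period effect wins (2.96 vs 2.20).
F > Br: F sits above Br in group 17, so the down-group effect alone puts F higher.
Approximate values (Pauling): H 2.20, F 3.98, Br 2.96, In 1.78, Bi 2.02.
So from highest to lowest: F > Br > H > Bi > In.

F > Br > H > Bi > In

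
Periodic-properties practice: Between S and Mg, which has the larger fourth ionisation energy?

Mg

After 3 electrons have been removed, what remains? S³⁺ still has 3 valence electrons; Mg³⁺ is already 1 electron into the core.
Breaking into a closed-shell core is much more expensive than removing a leftover valence electron — Mg has the largest IE_4 here.
Approximate IE_4 values (kJ/mol): S 4556, Mg 10543.
Putting it together, IE_4: S < Mg.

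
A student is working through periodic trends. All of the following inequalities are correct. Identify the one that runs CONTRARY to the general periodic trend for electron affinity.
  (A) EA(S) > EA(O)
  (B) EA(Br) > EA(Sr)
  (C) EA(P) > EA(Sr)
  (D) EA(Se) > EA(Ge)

The general trend: electron affinity increases across a period and decreases down a group.
(A) S (period 3, group 16) vs O (period 2, group 16): the stated order contradicts the simple trend.
(B) Br (period 4, group 17) vs Sr (period 5, group 2): the stated order agrees with the simple trend.
(C) P (period 3, group 15) vs Sr (period 5, group 2): the stated order agrees with the simple trend.
(D) Se (period 4, group 16) vs Ge (period 4, group 14): the stated order agrees with the simple trend.
The exception is (A): the compact 2p subshell of O repels the added electron more than S's larger 3p does.

(A)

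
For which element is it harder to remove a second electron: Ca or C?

Consider each +1 ion: Ca⁺ still has 1 valence electron; C⁺ still has 3 valence electrons.
All are still removing valence electrons, so compare the +1 ions as you would atoms: IE_2 generally rises across a period (higher Z_eff) and falls down a group (larger shell), subject to the usual subshell exceptions.
Valence configurations: Ca⁺ [Ar]4s¹, C⁺ [He]2s²2p¹.
The numbers (kJ/mol): Ca 1145, C 2353.
So the second ionization energies run Ca < C.

C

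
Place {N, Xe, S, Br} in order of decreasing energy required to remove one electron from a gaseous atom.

N, Xe, Br, S

Across a period the outer electron is held more tightly (higher IE₁); down a group it sits in a higher shell, more shielded, and comes off more easily.
These sit on a diagonal, where the across-period and down-group effects partly cancel.
Br > S: period and group pull opposite ways; the across-period shift dominates (1140 vs 1000 kJ/mol).
Xe > Br: the two effects oppose for this pair; the across-period effect wins (1170 vs 1140 kJ/mol).
N > Xe: period and group pull opposite ways; the down-group shift dominates (1402 vs 1170 kJ/mol).
Tabulated first ionization energy (kJ/mol): N 1402, S 1000, Br 1140, Xe 1170.
So from highest to lowest: N > Xe > Br > S.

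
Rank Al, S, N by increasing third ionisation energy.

Al, S, N

Consider each +2 ion: Al²⁺ still has 1 valence electron; S²⁺ still has 4 valence electrons; N²⁺ still has 3 valence electrons.
All are still removing valence electrons, so compare the +2 ions as you would atoms: IE_3 generally rises across a period (higher Z_eff) and falls down a group (larger shell), subject to the usual subshell exceptions.
Valence configurations: Al²⁺ [Ne]3s¹, S²⁺ [Ne]3s²3p², N²⁺ [He]2s²2p¹.
Tabulated IE_3 (kJ/mol): Al 2745, S 3357, N 4578.
Putting it together, IE_3: Al < S < N.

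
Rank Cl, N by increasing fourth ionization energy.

Cl, N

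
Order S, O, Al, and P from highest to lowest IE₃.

O, S, P, Al

After 2 electrons have been removed, what remains? S²⁺ still has 4 valence electrons; O²⁺ still has 4 valence electrons; Al²⁺ still has 1 valence electron; P²⁺ still has 3 valence electrons.
All are still removing valence electrons, so compare the +2 ions as you would atoms: IE_3 generally rises across a period (higher Z_eff) and falls down a group (larger shell), subject to the usual subshell exceptions.
Valence configurations: S²⁺ [Ne]3s²3p², O²⁺ [He]2s²2p², Al²⁺ [Ne]3s¹, P²⁺ [Ne]3s²3p¹.
Approximate IE_3 values (kJ/mol): S 3357, O 5300, Al 2745, P 2914.
Putting it together, IE_3: Al < P < S < O.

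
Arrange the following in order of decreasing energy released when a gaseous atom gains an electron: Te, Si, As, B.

Te, Si, As, B

EA tends to increase across a period and decrease down a group, though the pattern is less regular than for IE or radius.
These sit on a diagonal, where the across-period and down-group effects partly cancel.
As > B: the two effects oppose for this pair; the across-period effect wins (78 vs 27 kJ/mol).
Si > As: period and group pull opposite ways; the down-group shift dominates (134 vs 78 kJ/mol).
Te > Si: the two effects oppose for this pair; the across-period effect wins (190 vs 134 kJ/mol).
Tabulated electron affinity (kJ/mol): B 27, Si 134, As 78, Te 190.
So from highest to lowest: Te > Si > As > B.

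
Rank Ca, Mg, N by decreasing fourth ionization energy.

After 3 electrons have been removed, what remains? Ca³⁺ is already 1 electron into the core; Mg³⁺ is already 1 electron into the core; N³⁺ still has 2 valence electrons.
Usually core removal costs more than valence removal, but here the competition is close: a tightly held n=2 valence electron can cost more to remove than an n=3 core electron, so the actual values have to decide it.
Tabulated IE_4 (kJ/mol): Ca 6491, Mg 10543, N 7475.
Putting it together, IE_4: Ca < N < Mg.

Mg > N > Ca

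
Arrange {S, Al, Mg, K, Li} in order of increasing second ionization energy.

Consider each +1 ion: S⁺ still has 5 valence electrons; Al⁺ still has 2 valence electrons; Mg⁺ still has 1 valence electron; K⁺ is the bare [Ar] core; Li⁺ is the bare [He] core.
Core electrons are held far more tightly than valence electrons, so K and Li top the IE_2 order.
Valence configurations: S⁺ [Ne]3s²3p³, Al⁺ [Ne]3s², Mg⁺ [Ne]3s¹.
Tabulated IE_2 (kJ/mol): S 2252, Al 1817, Mg 1451, K 3052, Li 7298.
Overall IE_2 order: Mg < Al < S < K < Li.

Mg < Al < S < K < Li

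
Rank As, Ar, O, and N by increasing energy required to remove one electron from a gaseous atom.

As, O, N, Ar

N is in period 2, group 15; O is in period 2, group 16; Ar is in period 3, group 18; As is in period 4, group 15.
IE₁ increases left→right with effective nuclear charge and decreases top→bottom as the valence shell moves farther out.
These span different periods and groups, so the two trends combine.
O > As: relative to As, both the across-period and down-group shifts push O's first ionization energy up.
N > O: this pair runs against the simple trend — see the exception note.
Ar > N: the two effects oppose for this pair; the across-period effect wins (1521 vs 1402 kJ/mol).
Note the exception: N has a higher first ionization energy than O, contrary to the simple trend — pairing an electron in O's 2p⁴ costs repulsion energy, so O ionizes more easily than half-filled N (2p³).
For reference (kJ/mol): N 1402, O 1314, Ar 1521, As 947.
So from lowest to highest: As < O < N < Ar.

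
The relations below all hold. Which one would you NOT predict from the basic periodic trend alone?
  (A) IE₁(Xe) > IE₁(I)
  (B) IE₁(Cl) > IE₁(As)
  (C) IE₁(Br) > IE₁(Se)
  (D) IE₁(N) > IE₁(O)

The general trend: first ionization energy increases across a period and decreases down a group.
(A) Xe (period 5, group 18) vs I (period 5, group 17): the stated order agrees with the simple trend.
(B) Cl (period 3, group 17) vs As (period 4, group 15): the stated order agrees with the simple trend.
(C) Br (period 4, group 17) vs Se (period 4, group 16): the stated order agrees with the simple trend.
(D) N (period 2, group 15) vs O (period 2, group 16): the stated order contradicts the simple trend.
The exception is (D): pairing an electron in O's 2p⁴ costs repulsion energy, so O ionizes more easily than half-filled N (2p³).

(D)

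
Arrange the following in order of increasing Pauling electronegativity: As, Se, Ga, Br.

EN rises left→right (higher Z_eff, smaller atoms) and falls top→bottom (larger, more shielded atoms).
All lie in period 4, so electronegativity increases left to right.
So from lowest to highest: Ga < As < Se < Br.

Ga, As, Se, Br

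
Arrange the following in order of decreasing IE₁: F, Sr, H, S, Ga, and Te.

F, H, S, Te, Ga, Sr

H is in period 1, group 1; F is in period 2, group 17; S is in period 3, group 16; Ga is in period 4, group 13; Sr is in period 5, group 2; Te is in period 5, group 16.
First ionization energy rises across a period (greater Z_eff holds electrons more tightly) and falls down a group (valence electrons are farther from the nucleus).
Neither a single period nor a single group — weigh both effects.
Ga > Sr: relative to Sr, both the across-period and down-group shifts push Ga's first ionization energy up.
Te > Ga: period and group pull opposite ways; the across-period shift dominates (869 vs 579 kJ/mol).
S > Te: they share group 16; the group trend gives S the larger value.
H > S: period and group pull opposite ways; the down-group shift dominates (1312 vs 1000 kJ/mol).
F > H: period and group pull opposite ways; the across-period shift dominates (1681 vs 1312 kJ/mol).
Tabulated first ionization energy (kJ/mol): H 1312, F 1681, S 1000, Ga 579, Sr 550, Te 869.
So from highest to lowest: F > H > S > Te > Ga > Sr.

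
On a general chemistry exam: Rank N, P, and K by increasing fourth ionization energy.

After 3 electrons have been removed, what remains? N³⁺ still has 2 valence electrons; P³⁺ still has 2 valence electrons; K³⁺ is already 2 electrons into the core.
Usually core removal costs more than valence removal, but here the competition is close: a tightly held n=2 valence electron can cost more to remove than an n=3 core electron, so the actual values have to decide it.
Valence configurations: N³⁺ [He]2s², P³⁺ [Ne]3s².
Tabulated IE_4 (kJ/mol): N 7475, P 4964, K 5877.
Hence IE_4: P < K < N.

P < K < N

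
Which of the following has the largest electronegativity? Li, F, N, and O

F

Electronegativity increases across a period and decreases down a group, tracking effective nuclear charge and atomic size.
All lie in period 2, so electronegativity increases left to right.
The largest electronegativity among these belongs to F.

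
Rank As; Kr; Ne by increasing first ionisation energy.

Ne is in period 2, group 18; As is in period 4, group 15; Kr is in period 4, group 18.
Across a period the outer electron is held more tightly (higher IE₁); down a group it sits in a higher shell, more shielded, and comes off more easily.
Here both period and group differ, so the two effects have to be weighed against each other.
Kr > As: Kr lies to the right of As in period 4, so the across-period effect alone puts Kr higher.
Ne > Kr: they share group 18; the group trend gives Ne the larger value.
Approximate values (kJ/mol): Ne 2081, As 947, Kr 1351.
So from lowest to highest: As < Kr < Ne.

As < Kr < Ne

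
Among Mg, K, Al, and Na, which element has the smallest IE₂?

Mg

IE_2 is the cost of taking one more electron from the +1 cation: Mg⁺ still has 1 valence electron; K⁺ is the bare [Ar] core; Al⁺ still has 2 valence electrons; Na⁺ is the bare [Ne] core.
Pulling an electron out of a noble-gas core costs far more than removing a remaining valence electron, so K and Na sit at the high end of IE_2.
Valence configurations: Mg⁺ [Ne]3s¹, Al⁺ [Ne]3s².
The numbers (kJ/mol): Mg 1451, K 3052, Al 1817, Na 4562.
Overall IE_2 order: Mg < Al < K < Na.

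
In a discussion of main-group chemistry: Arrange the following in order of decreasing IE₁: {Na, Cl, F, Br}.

F is in period 2, group 17; Na is in period 3, group 1; Cl is in period 3, group 17; Br is in period 4, group 17.
Across a period the outer electron is held more tightly (higher IE₁); down a group it sits in a higher shell, more shielded, and comes off more easily.
Neither a single period nor a single group — weigh both effects.
Br > Na: the two effects oppose for this pair; the across-period effect wins (1140 vs 496 kJ/mol).
Cl > Br: Cl sits above Br in group 17, so the down-group effect alone puts Cl higher.
F > Cl: F sits above Cl in group 17, so the down-group effect alone puts F higher.
Approximate values (kJ/mol): F 1681, Na 496, Cl 1251, Br 1140.
So from highest to lowest: F > Cl > Br > Na.

F, Cl, Br, Na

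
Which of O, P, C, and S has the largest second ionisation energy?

O

Consider each +1 ion: O⁺ still has 5 valence electrons; P⁺ still has 4 valence electrons; C⁺ still has 3 valence electrons; S⁺ still has 5 valence electrons.
All are still removing valence electrons, so compare the +1 ions as you would atoms: IE_2 generally rises across a period (higher Z_eff) and falls down a group (larger shell), subject to the usual subshell exceptions.
Valence configurations: O⁺ [He]2s²2p³, P⁺ [Ne]3s²3p², C⁺ [He]2s²2p¹, S⁺ [Ne]3s²3p³.
Tabulated IE_2 (kJ/mol): O 3388, P 1907, C 2353, S 2252.
So the second ionization energies run P < S < C < O.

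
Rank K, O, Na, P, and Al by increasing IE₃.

IE_3 is the cost of taking one more electron from the +2 cation: K²⁺ is already 1 electron into the core; O²⁺ still has 4 valence electrons; Na²⁺ is already 1 electron into the core; P²⁺ still has 3 valence electrons; Al²⁺ still has 1 valence electron.
Usually core removal costs more than valence removal, but here the competition is close: a tightly held n=2 valence electron can cost more to remove than an n=3 core electron, so the actual values have to decide it.
Valence configurations: O²⁺ [He]2s²2p², P²⁺ [Ne]3s²3p¹, Al²⁺ [Ne]3s¹.
Tabulated IE_3 (kJ/mol): K 4420, O 5300, Na 6910, P 2914, Al 2745.
Overall IE_3 order: Al < P < K < O < Na.

Al < P < K < O < Na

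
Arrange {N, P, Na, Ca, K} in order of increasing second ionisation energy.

Ca, P, N, K, Na

The second ionization energy removes an electron from the +1 ion. For each element: N⁺ still has 4 valence electrons; P⁺ still has 4 valence electrons; Na⁺ is the bare [Ne] core; Ca⁺ still has 1 valence electron; K⁺ is the bare [Ar] core.
Pulling an electron out of a noble-gas core costs far more than removing a remaining valence electron, so K and Na sit at the high end of IE_2.
Valence configurations: N⁺ [He]2s²2p², P⁺ [Ne]3s²3p², Ca⁺ [Ar]4s¹.
Tabulated IE_2 (kJ/mol): N 2856, P 1907, Na 4562, Ca 1145, K 3052.
Putting it together, IE_2: Ca < P < N < K < Na.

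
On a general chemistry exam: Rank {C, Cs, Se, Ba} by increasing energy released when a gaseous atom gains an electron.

Ba < Cs < C < Se

C is in period 2, group 14; Se is in period 4, group 16; Cs is in period 6, group 1; Ba is in period 6, group 2.
Electron affinity generally becomes more exothermic across a period toward the halogens and less exothermic down a group.
Neither a single period nor a single group — weigh both effects.
Cs > Ba: this pair runs against the simple trend — see the exception note.
C > Cs: both effects reinforce here, so C is clearly the higher of the two.
Se > C: the two effects oppose for this pair; the across-period effect wins (195 vs 122 kJ/mol).
Note the exception: Cs has a higher electron affinity than Ba, contrary to the simple trend — adding an electron to Ba (ns²) has to open a new, higher-energy np subshell, which is unfavourable.
Approximate values (kJ/mol): C 122, Se 195, Cs 46, Ba 14.
So from lowest to highest: Ba < Cs < C < Se.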